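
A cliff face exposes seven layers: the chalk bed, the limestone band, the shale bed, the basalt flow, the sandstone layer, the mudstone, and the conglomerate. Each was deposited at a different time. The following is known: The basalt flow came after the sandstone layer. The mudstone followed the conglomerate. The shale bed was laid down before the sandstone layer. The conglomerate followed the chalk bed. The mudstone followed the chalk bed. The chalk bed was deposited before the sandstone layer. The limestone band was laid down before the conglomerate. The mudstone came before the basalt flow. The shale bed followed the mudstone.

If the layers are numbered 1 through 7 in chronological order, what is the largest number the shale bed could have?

The shale bed must come before the basalt flow and the sandstone layer — 2 layers forced after it.
Everything else can be placed before the shale bed in some valid order, so the shale bed can sit as late as position 7 − 2 = 5.

5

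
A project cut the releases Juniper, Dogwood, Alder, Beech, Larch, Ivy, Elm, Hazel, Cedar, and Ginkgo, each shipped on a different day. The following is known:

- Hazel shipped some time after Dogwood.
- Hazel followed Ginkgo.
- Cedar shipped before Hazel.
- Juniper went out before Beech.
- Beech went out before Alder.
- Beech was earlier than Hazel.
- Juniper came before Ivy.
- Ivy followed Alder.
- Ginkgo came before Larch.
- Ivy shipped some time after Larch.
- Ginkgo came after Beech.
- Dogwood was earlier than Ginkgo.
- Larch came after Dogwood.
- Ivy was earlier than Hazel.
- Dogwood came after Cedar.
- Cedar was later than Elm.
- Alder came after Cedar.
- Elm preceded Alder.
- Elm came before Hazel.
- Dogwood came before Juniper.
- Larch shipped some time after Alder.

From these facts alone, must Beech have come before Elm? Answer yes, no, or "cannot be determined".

no

Tracing the constraints gives Elm → Cedar → Dogwood → Juniper → Beech, so Elm must come before Beech.
That means Beech cannot be before Elm.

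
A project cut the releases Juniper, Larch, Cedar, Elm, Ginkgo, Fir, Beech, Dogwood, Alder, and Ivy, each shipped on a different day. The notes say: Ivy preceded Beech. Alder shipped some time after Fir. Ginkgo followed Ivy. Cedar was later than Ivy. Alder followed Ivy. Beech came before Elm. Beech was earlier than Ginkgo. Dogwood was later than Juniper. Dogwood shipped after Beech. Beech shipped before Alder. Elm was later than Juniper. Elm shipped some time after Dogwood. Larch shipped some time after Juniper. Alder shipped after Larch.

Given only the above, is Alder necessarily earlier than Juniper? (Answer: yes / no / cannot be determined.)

no

Tracing the constraints gives Juniper → Larch → Alder, so Juniper must come before Alder.
That means Alder cannot be before Juniper.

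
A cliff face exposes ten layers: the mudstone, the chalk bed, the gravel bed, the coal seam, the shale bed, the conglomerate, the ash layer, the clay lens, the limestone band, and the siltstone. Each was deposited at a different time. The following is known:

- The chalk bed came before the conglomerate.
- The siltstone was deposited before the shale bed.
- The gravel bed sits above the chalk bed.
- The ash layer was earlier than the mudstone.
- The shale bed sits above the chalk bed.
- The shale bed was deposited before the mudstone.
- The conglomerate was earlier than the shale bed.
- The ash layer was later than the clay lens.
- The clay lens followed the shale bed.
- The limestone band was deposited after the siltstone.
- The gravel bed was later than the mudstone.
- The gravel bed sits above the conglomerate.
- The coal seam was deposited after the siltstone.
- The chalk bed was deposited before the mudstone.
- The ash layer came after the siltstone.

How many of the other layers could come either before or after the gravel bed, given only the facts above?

2

Forced before the gravel bed: the ash layer, the chalk bed, the clay lens, the conglomerate, the mudstone, the shale bed, and the siltstone.
That leaves the coal seam and the limestone band with no forced order relative to the gravel bed — 2.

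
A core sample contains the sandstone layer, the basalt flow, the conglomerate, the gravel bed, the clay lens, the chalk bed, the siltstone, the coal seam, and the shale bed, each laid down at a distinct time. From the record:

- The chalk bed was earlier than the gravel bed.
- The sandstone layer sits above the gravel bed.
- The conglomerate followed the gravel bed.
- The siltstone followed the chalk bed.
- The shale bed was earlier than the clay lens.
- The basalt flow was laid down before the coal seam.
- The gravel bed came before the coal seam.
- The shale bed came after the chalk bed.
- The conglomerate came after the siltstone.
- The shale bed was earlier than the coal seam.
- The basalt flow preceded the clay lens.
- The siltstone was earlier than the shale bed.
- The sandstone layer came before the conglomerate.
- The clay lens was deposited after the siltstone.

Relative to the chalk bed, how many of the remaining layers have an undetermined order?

Forced after the chalk bed: the clay lens, the coal seam, the conglomerate, the gravel bed, the sandstone layer, the shale bed, and the siltstone.
That leaves the basalt flow with no forced order relative to the chalk bed — 1.

1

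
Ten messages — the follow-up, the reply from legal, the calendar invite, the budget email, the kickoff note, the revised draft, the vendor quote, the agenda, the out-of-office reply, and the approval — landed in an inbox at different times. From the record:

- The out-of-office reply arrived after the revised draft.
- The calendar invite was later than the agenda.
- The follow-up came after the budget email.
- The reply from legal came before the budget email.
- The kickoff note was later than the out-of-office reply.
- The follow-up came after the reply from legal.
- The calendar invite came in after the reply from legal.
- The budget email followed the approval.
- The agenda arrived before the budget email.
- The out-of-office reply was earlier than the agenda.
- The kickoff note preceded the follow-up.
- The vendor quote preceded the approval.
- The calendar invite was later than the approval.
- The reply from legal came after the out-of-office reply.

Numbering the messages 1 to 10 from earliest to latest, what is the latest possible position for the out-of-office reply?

The out-of-office reply must come before the agenda, the budget email, the calendar invite, the follow-up, the kickoff note, and the reply from legal — 6 messages forced after it.
Everything else can be placed before the out-of-office reply in some valid order, so the out-of-office reply can sit as late as position 10 − 6 = 4.

4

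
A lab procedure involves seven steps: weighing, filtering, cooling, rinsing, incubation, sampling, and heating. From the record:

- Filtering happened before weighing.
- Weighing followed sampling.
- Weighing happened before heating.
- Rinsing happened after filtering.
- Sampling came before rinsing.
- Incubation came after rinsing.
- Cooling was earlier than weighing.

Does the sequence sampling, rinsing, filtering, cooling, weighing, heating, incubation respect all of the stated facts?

The constraints require filtering before rinsing, but in the proposed sequence rinsing appears ahead of filtering. That one violation is enough.

no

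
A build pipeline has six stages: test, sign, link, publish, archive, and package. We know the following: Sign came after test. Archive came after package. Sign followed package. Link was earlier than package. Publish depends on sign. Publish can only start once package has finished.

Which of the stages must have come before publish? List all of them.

Directly stated before publish: package and sign.
Link reaches publish via link → package → publish.
Test reaches publish via test → sign → publish.

link, package, sign, test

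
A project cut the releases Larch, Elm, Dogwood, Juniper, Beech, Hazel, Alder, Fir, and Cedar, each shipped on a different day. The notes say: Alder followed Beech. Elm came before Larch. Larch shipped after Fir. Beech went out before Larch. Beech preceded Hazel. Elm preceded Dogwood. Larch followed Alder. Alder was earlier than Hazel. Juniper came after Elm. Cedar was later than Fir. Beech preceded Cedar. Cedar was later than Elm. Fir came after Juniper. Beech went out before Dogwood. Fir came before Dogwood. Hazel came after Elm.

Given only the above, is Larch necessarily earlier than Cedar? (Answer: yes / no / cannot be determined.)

No chain of stated constraints runs from Larch to Cedar, and none runs from Cedar to Larch either.
So the relative order of Larch and Cedar is not fixed by the given facts.

cannot be determined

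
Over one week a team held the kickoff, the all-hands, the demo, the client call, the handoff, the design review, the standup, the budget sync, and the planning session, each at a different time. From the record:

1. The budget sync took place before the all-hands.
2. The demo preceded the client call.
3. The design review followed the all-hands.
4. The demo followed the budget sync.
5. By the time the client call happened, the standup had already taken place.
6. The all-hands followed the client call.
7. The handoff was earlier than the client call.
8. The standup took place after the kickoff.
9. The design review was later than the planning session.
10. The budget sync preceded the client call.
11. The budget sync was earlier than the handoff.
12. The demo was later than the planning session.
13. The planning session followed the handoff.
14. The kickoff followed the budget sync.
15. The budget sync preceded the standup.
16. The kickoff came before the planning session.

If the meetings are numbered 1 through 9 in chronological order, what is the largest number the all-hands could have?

8

The all-hands must come before the design review — 1 meeting forced after it.
Everything else can be placed before the all-hands in some valid order, so the all-hands can sit as late as position 9 − 1 = 8.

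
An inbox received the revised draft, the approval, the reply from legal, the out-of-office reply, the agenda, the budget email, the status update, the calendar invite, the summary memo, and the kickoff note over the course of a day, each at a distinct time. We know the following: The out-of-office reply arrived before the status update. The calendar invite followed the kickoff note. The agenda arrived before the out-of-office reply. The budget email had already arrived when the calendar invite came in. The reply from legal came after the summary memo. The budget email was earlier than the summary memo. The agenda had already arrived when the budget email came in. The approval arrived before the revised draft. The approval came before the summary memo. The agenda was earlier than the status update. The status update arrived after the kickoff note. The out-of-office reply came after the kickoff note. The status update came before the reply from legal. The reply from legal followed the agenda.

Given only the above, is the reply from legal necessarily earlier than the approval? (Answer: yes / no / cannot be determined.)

no

Tracing the constraints gives the approval → the summary memo → the reply from legal, so the approval must come before the reply from legal.
That means the reply from legal cannot be before the approval.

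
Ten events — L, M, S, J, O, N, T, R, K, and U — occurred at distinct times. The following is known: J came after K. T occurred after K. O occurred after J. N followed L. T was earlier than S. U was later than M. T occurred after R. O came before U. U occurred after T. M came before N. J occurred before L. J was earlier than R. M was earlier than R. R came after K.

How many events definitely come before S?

5

Directly stated before S: T.
J reaches S via J → R → T → S.
K reaches S via K → T → S.
M reaches S via M → R → T → S.
Likewise R reaches S by chaining the stated constraints.
That's J, K, M, R, and T — 5 in all.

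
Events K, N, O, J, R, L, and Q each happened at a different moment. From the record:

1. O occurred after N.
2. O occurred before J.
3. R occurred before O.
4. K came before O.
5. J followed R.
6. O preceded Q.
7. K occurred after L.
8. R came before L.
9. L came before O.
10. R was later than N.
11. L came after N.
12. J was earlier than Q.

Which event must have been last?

Q

Every other event has a chain of constraints placing it before Q, so Q is last.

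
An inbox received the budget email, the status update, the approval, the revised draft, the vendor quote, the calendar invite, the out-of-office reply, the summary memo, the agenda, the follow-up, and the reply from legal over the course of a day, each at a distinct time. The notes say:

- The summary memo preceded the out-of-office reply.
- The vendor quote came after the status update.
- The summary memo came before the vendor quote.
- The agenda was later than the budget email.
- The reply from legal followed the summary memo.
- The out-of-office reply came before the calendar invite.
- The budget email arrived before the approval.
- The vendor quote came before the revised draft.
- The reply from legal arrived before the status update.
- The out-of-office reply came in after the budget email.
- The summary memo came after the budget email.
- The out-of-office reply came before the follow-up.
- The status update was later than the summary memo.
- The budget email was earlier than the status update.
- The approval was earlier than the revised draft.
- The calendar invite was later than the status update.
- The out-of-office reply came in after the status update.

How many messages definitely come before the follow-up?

5

Directly stated before the follow-up: the out-of-office reply.
The budget email reaches the follow-up via the budget email → the out-of-office reply → the follow-up.
The reply from legal reaches the follow-up via the reply from legal → the status update → the out-of-office reply → the follow-up.
The status update reaches the follow-up via the status update → the out-of-office reply → the follow-up.
Likewise the summary memo reaches the follow-up by chaining the stated constraints.
No chain forces the calendar invite (or any of the others) ahead of the follow-up.
That's the budget email, the out-of-office reply, the reply from legal, the status update, and the summary memo — 5 in all.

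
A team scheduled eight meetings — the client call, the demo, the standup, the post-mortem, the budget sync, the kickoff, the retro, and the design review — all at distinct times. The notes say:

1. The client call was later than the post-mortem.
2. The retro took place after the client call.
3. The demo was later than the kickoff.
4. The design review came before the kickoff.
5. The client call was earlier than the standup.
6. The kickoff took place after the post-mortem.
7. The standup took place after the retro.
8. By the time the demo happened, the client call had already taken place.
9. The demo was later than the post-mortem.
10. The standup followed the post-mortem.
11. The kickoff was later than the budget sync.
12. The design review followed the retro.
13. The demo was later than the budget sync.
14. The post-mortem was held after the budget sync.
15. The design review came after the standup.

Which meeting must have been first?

the budget sync

The budget sync has a chain of constraints placing it before every other meeting, so the budget sync must be first.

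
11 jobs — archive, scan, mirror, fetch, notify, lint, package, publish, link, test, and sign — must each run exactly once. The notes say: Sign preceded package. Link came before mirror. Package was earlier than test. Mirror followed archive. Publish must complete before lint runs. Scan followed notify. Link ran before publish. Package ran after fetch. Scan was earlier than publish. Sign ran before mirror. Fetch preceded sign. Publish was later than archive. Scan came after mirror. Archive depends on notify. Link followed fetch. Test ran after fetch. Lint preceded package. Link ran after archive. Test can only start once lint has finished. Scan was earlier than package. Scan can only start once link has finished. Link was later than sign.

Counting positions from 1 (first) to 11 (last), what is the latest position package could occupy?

10

Package must come before test — 1 stage forced after it.
Everything else can be placed before package in some valid order, so package can sit as late as position 11 − 1 = 10.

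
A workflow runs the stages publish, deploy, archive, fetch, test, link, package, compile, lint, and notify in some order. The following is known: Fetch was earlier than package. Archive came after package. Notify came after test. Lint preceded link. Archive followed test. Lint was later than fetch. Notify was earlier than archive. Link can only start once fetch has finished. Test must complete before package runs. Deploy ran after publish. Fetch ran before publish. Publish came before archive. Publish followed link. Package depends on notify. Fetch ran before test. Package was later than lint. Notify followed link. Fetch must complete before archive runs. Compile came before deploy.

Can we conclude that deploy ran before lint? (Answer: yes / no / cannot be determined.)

no

Tracing the constraints gives lint → link → publish → deploy, so lint must come before deploy.
That means deploy cannot be before lint.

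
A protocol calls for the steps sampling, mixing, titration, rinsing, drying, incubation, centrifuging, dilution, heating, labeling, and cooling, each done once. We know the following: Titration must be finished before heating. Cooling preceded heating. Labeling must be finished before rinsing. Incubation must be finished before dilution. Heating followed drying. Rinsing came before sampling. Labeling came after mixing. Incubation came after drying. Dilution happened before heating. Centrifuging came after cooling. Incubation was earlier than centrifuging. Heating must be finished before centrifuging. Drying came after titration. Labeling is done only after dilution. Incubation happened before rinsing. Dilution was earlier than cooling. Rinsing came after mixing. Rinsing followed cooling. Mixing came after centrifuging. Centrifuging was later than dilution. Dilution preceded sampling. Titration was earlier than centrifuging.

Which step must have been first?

titration

Titration has a chain of constraints placing it before every other step, so titration must be first.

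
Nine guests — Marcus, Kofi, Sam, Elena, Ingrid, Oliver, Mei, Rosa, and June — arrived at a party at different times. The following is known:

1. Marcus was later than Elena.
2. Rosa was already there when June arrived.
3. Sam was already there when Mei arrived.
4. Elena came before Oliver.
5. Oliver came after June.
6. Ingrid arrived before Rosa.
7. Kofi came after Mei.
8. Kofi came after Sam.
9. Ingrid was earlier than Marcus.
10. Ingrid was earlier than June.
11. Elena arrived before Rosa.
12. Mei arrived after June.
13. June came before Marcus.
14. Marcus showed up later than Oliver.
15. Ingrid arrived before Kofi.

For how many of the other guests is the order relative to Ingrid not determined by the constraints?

2

Forced after Ingrid: June, Kofi, Marcus, Mei, Oliver, and Rosa.
That leaves Elena and Sam with no forced order relative to Ingrid — 2.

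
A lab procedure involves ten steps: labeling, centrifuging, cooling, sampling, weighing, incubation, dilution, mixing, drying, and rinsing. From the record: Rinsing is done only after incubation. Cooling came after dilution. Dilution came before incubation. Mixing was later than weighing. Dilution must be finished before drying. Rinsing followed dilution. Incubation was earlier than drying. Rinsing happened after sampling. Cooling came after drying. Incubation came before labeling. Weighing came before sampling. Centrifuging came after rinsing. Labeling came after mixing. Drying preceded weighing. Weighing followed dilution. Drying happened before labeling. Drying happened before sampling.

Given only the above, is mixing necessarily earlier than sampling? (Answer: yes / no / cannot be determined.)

cannot be determined

No chain of stated constraints runs from mixing to sampling, and none runs from sampling to mixing either.
So the relative order of mixing and sampling is not fixed by the given facts.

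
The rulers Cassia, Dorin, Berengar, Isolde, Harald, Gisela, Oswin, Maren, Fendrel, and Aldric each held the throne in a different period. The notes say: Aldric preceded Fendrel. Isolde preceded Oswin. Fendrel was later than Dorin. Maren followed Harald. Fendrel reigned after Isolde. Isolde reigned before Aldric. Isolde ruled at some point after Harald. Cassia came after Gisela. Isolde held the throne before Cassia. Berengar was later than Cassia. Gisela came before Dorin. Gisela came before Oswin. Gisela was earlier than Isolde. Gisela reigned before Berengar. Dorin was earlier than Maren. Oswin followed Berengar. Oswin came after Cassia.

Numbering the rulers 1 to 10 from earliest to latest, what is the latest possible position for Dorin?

Dorin must come before Fendrel and Maren — 2 rulers forced after them.
Everything else can be placed before Dorin in some valid order, so Dorin can sit as late as position 10 − 2 = 8.

8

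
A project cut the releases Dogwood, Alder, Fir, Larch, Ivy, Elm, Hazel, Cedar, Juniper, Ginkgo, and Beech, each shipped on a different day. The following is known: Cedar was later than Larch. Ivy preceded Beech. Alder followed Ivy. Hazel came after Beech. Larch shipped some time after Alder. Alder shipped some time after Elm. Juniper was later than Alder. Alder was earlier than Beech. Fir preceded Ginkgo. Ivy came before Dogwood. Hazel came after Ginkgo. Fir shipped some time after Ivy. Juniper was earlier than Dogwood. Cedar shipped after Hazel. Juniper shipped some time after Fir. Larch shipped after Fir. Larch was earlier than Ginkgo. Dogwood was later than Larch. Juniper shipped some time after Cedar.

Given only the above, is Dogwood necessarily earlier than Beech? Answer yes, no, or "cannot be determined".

Tracing the constraints gives Beech → Hazel → Cedar → Juniper → Dogwood, so Beech must come before Dogwood.
That means Dogwood cannot be before Beech.

no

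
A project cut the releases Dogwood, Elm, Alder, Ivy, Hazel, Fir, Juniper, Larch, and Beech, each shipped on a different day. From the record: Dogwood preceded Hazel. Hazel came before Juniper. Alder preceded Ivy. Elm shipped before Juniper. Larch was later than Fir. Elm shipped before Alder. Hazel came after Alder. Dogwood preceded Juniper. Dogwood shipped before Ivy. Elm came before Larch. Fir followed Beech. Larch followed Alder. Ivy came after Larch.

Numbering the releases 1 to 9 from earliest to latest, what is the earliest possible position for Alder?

2

Elm must come before Alder — 1 forced predecessor.
Nothing else is forced ahead of Alder, so its earliest slot is position 1 + 1 = 2.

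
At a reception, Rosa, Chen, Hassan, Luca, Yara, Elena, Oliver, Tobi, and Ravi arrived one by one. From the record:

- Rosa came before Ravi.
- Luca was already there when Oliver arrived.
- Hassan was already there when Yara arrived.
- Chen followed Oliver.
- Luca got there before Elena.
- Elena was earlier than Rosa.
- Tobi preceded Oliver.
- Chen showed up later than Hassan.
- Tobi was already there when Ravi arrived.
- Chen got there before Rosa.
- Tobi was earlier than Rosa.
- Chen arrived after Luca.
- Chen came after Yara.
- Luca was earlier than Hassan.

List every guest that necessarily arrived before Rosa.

Chen, Elena, Hassan, Luca, Oliver, Tobi, Yara

Directly stated before Rosa: Chen, Elena, and Tobi.
Hassan reaches Rosa via Hassan → Chen → Rosa.
Luca reaches Rosa via Luca → Chen → Rosa.
Oliver reaches Rosa via Oliver → Chen → Rosa.
Likewise Yara reaches Rosa by chaining the stated constraints.
No chain forces Ravi ahead of Rosa.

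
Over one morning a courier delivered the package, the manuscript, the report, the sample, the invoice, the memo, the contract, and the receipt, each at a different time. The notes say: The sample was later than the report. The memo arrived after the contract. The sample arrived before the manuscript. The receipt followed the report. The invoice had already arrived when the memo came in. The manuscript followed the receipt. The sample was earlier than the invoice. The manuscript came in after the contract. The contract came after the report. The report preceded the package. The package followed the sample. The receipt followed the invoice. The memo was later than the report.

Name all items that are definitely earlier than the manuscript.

Directly stated before the manuscript: the contract, the receipt, and the sample.
The invoice reaches the manuscript via the invoice → the receipt → the manuscript.
The report reaches the manuscript via the report → the receipt → the manuscript.
No chain forces the package (or any of the others) ahead of the manuscript.

the contract, the invoice, the receipt, the report, the sample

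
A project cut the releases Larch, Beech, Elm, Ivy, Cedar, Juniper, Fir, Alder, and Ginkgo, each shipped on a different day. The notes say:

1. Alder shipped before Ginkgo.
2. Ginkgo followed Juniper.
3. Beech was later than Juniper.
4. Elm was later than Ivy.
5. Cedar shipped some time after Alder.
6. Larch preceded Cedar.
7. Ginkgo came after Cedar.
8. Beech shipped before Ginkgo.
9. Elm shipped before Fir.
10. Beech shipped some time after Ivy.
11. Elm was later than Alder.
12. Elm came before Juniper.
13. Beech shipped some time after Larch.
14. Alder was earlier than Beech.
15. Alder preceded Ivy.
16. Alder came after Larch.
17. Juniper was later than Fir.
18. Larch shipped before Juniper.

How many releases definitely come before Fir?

Directly stated before Fir: Elm.
Alder reaches Fir via Alder → Elm → Fir.
Ivy reaches Fir via Ivy → Elm → Fir.
Larch reaches Fir via Larch → Alder → Elm → Fir.
No chain forces Juniper (or any of the others) ahead of Fir.
That's Alder, Elm, Ivy, and Larch — 4 in all.

4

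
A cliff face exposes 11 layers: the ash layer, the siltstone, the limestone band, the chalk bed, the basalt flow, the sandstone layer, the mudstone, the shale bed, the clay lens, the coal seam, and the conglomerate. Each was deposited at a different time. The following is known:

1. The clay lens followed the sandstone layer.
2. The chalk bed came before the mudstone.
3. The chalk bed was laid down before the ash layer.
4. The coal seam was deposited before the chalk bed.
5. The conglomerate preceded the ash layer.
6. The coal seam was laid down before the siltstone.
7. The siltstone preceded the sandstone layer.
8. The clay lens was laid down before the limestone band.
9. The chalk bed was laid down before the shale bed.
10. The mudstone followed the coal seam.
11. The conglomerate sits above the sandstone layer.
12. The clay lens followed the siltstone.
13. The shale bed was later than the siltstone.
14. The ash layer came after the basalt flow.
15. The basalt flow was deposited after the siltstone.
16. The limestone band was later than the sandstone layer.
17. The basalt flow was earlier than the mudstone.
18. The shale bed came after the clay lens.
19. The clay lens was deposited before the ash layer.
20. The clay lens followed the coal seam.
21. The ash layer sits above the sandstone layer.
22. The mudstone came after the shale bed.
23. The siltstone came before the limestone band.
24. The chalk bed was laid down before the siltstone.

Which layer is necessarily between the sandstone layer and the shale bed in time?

Tracing the constraints gives the sandstone layer → the clay lens → the shale bed, so the clay lens sits after the sandstone layer and before the shale bed.
No other layer is forced both after the sandstone layer and before the shale bed.

the clay lens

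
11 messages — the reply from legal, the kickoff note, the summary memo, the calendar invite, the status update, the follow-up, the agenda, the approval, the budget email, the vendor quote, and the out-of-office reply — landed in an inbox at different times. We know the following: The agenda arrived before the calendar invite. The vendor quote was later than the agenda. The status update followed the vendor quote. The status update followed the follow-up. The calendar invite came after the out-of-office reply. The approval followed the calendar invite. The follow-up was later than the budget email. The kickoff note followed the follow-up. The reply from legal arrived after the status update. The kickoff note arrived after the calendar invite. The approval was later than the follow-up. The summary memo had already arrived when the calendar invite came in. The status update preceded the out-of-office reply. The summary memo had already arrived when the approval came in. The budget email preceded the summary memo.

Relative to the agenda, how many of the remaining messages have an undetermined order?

3

Forced after the agenda: the approval, the calendar invite, the kickoff note, the out-of-office reply, the reply from legal, the status update, and the vendor quote.
That leaves the budget email, the follow-up, and the summary memo with no forced order relative to the agenda — 3.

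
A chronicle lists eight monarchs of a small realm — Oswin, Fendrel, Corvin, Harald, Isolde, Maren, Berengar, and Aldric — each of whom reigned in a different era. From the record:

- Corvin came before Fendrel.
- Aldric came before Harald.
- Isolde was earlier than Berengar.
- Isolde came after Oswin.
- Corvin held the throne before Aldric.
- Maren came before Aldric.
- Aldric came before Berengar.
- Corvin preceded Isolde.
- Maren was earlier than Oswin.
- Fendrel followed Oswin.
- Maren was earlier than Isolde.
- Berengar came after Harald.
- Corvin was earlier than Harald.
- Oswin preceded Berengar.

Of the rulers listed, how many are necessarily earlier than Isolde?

Directly stated before Isolde: Corvin, Maren, and Oswin.
That's Corvin, Maren, and Oswin — 3 in all.

3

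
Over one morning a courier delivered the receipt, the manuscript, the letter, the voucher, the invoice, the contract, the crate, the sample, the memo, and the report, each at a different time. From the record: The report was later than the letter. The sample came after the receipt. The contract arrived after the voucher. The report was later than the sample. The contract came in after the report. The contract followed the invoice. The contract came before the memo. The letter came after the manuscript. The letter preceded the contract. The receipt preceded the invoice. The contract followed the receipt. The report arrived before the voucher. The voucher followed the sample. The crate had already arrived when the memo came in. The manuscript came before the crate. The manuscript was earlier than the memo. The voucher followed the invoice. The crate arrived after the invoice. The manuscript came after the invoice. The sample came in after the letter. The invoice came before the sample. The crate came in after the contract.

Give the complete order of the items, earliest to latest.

the receipt, the invoice, the manuscript, the letter, the sample, the report, the voucher, the contract, the crate, the memo

The constraints fix every adjacent pair, so only one ordering works:
the receipt → the invoice → the manuscript → the letter → the sample → the report → the voucher → the contract → the crate → the memo.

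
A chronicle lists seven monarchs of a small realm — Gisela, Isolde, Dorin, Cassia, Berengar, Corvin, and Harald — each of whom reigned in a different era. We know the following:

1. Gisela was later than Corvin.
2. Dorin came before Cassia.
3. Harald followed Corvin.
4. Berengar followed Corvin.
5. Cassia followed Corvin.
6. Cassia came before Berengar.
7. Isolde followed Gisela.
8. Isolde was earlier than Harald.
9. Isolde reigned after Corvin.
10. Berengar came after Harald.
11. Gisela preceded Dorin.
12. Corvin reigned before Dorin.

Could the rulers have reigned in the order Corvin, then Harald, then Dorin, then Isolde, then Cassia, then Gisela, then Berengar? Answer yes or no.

no

The constraints require Gisela before Isolde, but in the proposed sequence Isolde appears ahead of Gisela. That one violation is enough.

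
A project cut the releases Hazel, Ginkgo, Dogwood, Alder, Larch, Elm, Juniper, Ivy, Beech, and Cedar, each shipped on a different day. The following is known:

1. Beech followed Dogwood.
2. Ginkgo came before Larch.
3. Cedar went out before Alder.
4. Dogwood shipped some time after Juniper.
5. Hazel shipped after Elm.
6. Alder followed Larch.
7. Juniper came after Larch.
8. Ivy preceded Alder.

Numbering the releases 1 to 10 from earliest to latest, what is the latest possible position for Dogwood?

9

Dogwood must come before Beech — 1 release forced after it.
Everything else can be placed before Dogwood in some valid order, so Dogwood can sit as late as position 10 − 1 = 9.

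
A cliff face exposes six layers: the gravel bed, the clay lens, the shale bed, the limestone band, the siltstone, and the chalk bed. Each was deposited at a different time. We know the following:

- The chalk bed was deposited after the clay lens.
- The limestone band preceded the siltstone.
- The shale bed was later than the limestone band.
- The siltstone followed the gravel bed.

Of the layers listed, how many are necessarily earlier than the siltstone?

2

Directly stated before the siltstone: the gravel bed and the limestone band.
That's the gravel bed and the limestone band — 2 in all.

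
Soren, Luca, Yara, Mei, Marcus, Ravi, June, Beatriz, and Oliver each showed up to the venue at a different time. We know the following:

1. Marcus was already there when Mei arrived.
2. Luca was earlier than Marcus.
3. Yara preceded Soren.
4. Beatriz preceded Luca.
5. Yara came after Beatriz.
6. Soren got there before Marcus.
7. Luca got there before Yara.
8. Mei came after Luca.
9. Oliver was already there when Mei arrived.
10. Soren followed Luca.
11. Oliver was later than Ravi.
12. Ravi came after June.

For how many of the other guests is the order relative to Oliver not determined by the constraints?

5

Forced before Oliver: June and Ravi; forced after Oliver: Mei.
That leaves Beatriz, Luca, Marcus, Soren, and Yara with no forced order relative to Oliver — 5.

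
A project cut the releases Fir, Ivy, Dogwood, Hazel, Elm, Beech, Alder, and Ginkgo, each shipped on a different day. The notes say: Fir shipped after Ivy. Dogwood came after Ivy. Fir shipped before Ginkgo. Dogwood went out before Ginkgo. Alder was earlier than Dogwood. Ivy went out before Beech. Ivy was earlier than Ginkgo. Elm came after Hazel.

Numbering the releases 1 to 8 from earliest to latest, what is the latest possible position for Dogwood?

Dogwood must come before Ginkgo — 1 release forced after it.
Everything else can be placed before Dogwood in some valid order, so Dogwood can sit as late as position 8 − 1 = 7.

7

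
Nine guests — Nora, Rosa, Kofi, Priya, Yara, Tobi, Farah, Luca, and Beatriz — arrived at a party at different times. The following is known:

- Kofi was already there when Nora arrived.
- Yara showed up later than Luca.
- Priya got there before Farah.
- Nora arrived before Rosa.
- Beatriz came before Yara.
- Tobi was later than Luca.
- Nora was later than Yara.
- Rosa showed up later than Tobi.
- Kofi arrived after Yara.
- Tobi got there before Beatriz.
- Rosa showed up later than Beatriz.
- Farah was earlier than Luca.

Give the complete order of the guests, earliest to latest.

Priya, Farah, Luca, Tobi, Beatriz, Yara, Kofi, Nora, Rosa

The constraints fix every adjacent pair, so only one ordering works:
Priya → Farah → Luca → Tobi → Beatriz → Yara → Kofi → Nora → Rosa.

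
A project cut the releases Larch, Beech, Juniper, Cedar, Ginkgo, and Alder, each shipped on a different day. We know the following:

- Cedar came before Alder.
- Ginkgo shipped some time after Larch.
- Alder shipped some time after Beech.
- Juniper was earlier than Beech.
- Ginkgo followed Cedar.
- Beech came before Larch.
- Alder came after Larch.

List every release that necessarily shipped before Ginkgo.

Directly stated before Ginkgo: Cedar and Larch.
Beech reaches Ginkgo via Beech → Larch → Ginkgo.
Juniper reaches Ginkgo via Juniper → Beech → Larch → Ginkgo.

Beech, Cedar, Juniper, Larch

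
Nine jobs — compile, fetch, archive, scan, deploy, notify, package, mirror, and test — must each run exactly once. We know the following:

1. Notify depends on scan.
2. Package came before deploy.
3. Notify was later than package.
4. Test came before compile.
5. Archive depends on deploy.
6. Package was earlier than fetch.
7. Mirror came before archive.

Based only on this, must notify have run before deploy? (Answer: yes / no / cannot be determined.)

cannot be determined

No chain of stated constraints runs from notify to deploy, and none runs from deploy to notify either.
So the relative order of notify and deploy is not fixed by the given facts.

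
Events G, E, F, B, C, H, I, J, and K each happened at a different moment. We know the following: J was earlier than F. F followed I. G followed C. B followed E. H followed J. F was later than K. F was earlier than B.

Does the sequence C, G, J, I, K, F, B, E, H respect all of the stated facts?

no

The constraints require E before B, but in the proposed sequence B appears ahead of E. That one violation is enough.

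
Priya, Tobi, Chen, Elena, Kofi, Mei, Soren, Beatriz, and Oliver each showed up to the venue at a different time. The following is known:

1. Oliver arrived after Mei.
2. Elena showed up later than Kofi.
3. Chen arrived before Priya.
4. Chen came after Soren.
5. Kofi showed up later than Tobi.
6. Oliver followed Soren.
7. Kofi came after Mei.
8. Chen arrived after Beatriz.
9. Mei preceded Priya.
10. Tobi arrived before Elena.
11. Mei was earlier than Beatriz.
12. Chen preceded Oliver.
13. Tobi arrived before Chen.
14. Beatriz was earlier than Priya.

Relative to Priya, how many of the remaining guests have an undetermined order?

3

Forced before Priya: Beatriz, Chen, Mei, Soren, and Tobi.
That leaves Elena, Kofi, and Oliver with no forced order relative to Priya — 3.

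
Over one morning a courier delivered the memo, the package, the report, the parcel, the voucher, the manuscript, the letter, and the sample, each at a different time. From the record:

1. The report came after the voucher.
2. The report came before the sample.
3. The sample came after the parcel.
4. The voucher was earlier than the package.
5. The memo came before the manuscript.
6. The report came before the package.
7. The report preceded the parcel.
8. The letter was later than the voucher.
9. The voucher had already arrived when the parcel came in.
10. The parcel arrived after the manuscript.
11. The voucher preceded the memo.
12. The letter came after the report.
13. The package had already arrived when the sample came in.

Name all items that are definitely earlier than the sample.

Directly stated before the sample: the package, the parcel, and the report.
The manuscript reaches the sample via the manuscript → the parcel → the sample.
The memo reaches the sample via the memo → the manuscript → the parcel → the sample.
The voucher reaches the sample via the voucher → the package → the sample.
No chain forces the letter ahead of the sample.

the manuscript, the memo, the package, the parcel, the report, the voucher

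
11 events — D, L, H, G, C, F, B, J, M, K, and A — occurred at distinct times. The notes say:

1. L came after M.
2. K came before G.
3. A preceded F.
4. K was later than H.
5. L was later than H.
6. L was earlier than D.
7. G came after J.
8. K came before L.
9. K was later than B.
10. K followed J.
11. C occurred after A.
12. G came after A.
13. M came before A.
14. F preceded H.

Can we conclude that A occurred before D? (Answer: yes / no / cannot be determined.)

Chain the constraints: A → F → H → L → D. Each link is directly stated, so A comes before D.

yes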